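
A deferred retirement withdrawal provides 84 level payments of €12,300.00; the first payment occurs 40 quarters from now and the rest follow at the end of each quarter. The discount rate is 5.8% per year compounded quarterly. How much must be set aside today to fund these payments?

€339,456.72

Ordinary annuity of 84 payments, first payment at period 40.
Periodic rate r = 0.058/4 per quarter; n is counted in quarters.
The ordinary-annuity PV formula values the stream one period before the first payment (period 39); discount that back 39 periods:
PV₀ = 12,300 × [1 − (1+r)^−84] / r × (1+r)^−39 = €339,456.72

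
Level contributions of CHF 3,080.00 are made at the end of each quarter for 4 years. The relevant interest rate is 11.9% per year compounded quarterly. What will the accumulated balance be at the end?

This is an ordinary annuity: 16 deposits of CHF 3,080.00 at the end of each quarter.
Periodic rate r = 0.119/4 per quarter; n is counted in quarters.
FV = PMT × [((1+r)^n − 1)/r] = 3,080 × [(1+r)^16 − 1] / r = CHF 61,960.89

CHF 61,960.89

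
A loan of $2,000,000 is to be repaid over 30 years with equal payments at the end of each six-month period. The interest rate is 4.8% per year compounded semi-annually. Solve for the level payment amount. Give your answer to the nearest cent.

$63,240.44

Level ordinary annuity; solve PV = PMT × [(1 − (1+r)^−n)/r] for PMT.
Periodic rate r = 0.048/2 per half-year; n is counted in half-years.
With n = 60: PMT = 2,000,000 / ([(1 − (1+r)^−n)/r]) = $63,240.44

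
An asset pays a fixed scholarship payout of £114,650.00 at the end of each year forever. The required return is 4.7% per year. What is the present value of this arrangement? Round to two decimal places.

Periodic rate r = 0.047 per year.
Level perpetuity: PV = PMT / r = 114,650 / (0.047) = £2,439,361.70.

£2,439,361.70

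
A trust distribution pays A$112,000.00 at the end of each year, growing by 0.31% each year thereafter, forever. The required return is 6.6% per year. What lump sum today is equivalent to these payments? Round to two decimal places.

Periodic rate r = 0.066 per year.
Growing perpetuity (Gordon): PV = PMT₁ / (r − g) = 112,000 / (r − 0.0031) = A$1,780,604.13.

A$1,780,604.13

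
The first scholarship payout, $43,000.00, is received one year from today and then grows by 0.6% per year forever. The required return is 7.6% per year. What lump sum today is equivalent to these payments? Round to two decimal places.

$614,285.71

Periodic rate r = 0.076 per year.
Growing perpetuity (Gordon): PV = PMT₁ / (r − g) = 43,000 / (r − 0.006) = $614,285.71.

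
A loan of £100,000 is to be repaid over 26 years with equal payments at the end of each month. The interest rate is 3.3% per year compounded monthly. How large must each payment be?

£477.85

Level ordinary annuity; solve PV = PMT × [(1 − (1+r)^−n)/r] for PMT.
Periodic rate r = 0.033/12 per month; n is counted in months.
With n = 312: PMT = 100,000 / ([(1 − (1+r)^−n)/r]) = £477.85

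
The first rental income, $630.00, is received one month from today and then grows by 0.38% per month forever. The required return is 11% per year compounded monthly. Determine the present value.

Periodic rate r = 0.11/12 per month.
Growing perpetuity (Gordon): PV = PMT₁ / (r − g) = 630 / (r − 0.0038) = $117,391.30.

$117,391.30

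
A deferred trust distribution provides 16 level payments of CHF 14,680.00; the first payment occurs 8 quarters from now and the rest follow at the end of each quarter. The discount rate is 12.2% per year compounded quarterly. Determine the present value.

Ordinary annuity of 16 payments, first payment at period 8.
Periodic rate r = 0.122/4 per quarter; n is counted in quarters.
The ordinary-annuity PV formula values the stream one period before the first payment (period 7); discount that back 7 periods:
PV₀ = 14,680 × [1 − (1+r)^−16] / r × (1+r)^−7 = CHF 148,853.57

CHF 148,853.57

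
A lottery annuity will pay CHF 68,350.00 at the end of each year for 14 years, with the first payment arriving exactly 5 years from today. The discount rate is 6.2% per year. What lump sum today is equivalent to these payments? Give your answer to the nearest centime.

CHF 493,319.16

Ordinary annuity of 14 payments, first payment at period 5.
Periodic rate r = 0.062 per year.
The ordinary-annuity PV formula values the stream one period before the first payment (period 4); discount that back 4 periods:
PV₀ = 68,350 × [1 − (1+r)^−14] / r × (1+r)^−4 = CHF 493,319.16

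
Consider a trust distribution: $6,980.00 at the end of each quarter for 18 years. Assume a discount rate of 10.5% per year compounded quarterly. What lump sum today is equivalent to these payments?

$224,742.63

This is an ordinary annuity: 72 payments of $6,980.00 at the end of each quarter.
Periodic rate r = 0.105/4 per quarter; n is counted in quarters.
PV = PMT × [(1 − (1+r)^−n)/r] = 6,980 × [1 − (1+r)^−72] / r = $224,742.63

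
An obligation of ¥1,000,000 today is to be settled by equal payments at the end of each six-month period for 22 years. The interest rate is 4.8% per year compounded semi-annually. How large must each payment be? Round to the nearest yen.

¥37,049

Level ordinary annuity; solve PV = PMT × [(1 − (1+r)^−n)/r] for PMT.
Periodic rate r = 0.048/2 per half-year; n is counted in half-years.
With n = 44: PMT = 1,000,000 / ([(1 − (1+r)^−n)/r]) = ¥37,049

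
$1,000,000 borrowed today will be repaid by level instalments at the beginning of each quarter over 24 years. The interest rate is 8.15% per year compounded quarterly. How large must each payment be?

$23,333.57

Level annuity due; solve PV = PMT × [(1 − (1+r)^−n)/r] × (1+r) for PMT.
Periodic rate r = 0.0815/4 per quarter; n is counted in quarters.
With n = 96: PMT = 1,000,000 / ([(1 − (1+r)^−n)/r] × (1+r)) = $23,333.57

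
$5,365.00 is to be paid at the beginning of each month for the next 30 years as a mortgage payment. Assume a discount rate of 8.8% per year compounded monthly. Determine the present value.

$683,856.75

This is an annuity due: 360 payments of $5,365.00 at the beginning of each month.
Periodic rate r = 0.088/12 per month; n is counted in months.
PV = PMT × [(1 − (1+r)^−n)/r] × (1+r) = 5,365 × [1 − (1+r)^−360] / r × (1+r) = $683,856.75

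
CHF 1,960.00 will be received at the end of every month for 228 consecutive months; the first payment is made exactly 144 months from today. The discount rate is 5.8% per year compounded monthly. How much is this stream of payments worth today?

Ordinary annuity of 228 payments, first payment at period 144.
Periodic rate r = 0.058/12 per month; n is counted in months.
The ordinary-annuity PV formula values the stream one period before the first payment (period 143); discount that back 143 periods:
PV₀ = 1,960 × [1 − (1+r)^−228] / r × (1+r)^−143 = CHF 135,715.79

CHF 135,715.79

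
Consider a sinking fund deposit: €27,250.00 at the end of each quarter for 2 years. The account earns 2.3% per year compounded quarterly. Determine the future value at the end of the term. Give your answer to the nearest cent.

€222,438.07

This is an ordinary annuity: 8 deposits of €27,250.00 at the end of each quarter.
Periodic rate r = 0.023/4 per quarter; n is counted in quarters.
FV = PMT × [((1+r)^n − 1)/r] = 27,250 × [(1+r)^8 − 1] / r = €222,438.07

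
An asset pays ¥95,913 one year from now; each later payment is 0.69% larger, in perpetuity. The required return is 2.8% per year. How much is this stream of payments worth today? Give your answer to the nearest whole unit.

¥4,545,640

Periodic rate r = 0.028 per year.
Growing perpetuity (Gordon): PV = PMT₁ / (r − g) = 95,913 / (r − 0.0069) = ¥4,545,640.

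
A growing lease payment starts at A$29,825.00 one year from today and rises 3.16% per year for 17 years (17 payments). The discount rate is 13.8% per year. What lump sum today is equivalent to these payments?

A$227,476.21

Periodic rate r = 0.138 per year.
Growing ordinary annuity: PV = PMT₁ × [1 − ((1+g)/(1+r))^n] / (r − g) = 29,825 × [1 − ((1+0.0316)/(1+r))^17] / (r − 0.0316) = A$227,476.21.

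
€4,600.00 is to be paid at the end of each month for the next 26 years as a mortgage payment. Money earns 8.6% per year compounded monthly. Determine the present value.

€572,705.82

This is an ordinary annuity: 312 payments of €4,600.00 at the end of each month.
Periodic rate r = 0.086/12 per month; n is counted in months.
PV = PMT × [(1 − (1+r)^−n)/r] = 4,600 × [1 − (1+r)^−312] / r = €572,705.82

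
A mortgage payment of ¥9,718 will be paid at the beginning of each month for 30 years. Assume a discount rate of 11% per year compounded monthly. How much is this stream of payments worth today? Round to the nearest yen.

This is an annuity due: 360 payments of ¥9,718 at the beginning of each month.
Periodic rate r = 0.11/12 per month; n is counted in months.
PV = PMT × [(1 − (1+r)^−n)/r] × (1+r) = 9,718 × [1 − (1+r)^−360] / r × (1+r) = ¥1,029,806

¥1,029,806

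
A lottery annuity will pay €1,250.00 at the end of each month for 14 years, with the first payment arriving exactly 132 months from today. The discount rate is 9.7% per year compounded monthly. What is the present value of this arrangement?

Ordinary annuity of 168 payments, first payment at period 132.
Periodic rate r = 0.097/12 per month; n is counted in months.
The ordinary-annuity PV formula values the stream one period before the first payment (period 131); discount that back 131 periods:
PV₀ = 1,250 × [1 − (1+r)^−168] / r × (1+r)^−131 = €39,934.61

€39,934.61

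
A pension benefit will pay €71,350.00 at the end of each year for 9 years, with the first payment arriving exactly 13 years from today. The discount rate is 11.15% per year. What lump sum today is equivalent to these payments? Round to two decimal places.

Ordinary annuity of 9 payments, first payment at period 13.
Periodic rate r = 0.1115 per year.
The ordinary-annuity PV formula values the stream one period before the first payment (period 12); discount that back 12 periods:
PV₀ = 71,350 × [1 − (1+r)^−9] / r × (1+r)^−12 = €110,466.55

€110,466.55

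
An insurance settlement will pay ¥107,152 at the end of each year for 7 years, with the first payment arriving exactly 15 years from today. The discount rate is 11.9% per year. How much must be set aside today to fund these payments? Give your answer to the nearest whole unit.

Ordinary annuity of 7 payments, first payment at period 15.
Periodic rate r = 0.119 per year.
The ordinary-annuity PV formula values the stream one period before the first payment (period 14); discount that back 14 periods:
PV₀ = 107,152 × [1 − (1+r)^−7] / r × (1+r)^−14 = ¥101,644

¥101,644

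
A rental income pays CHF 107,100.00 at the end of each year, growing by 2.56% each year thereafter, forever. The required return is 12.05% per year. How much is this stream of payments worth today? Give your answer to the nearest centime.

CHF 1,128,556.38

Periodic rate r = 0.1205 per year.
Growing perpetuity (Gordon): PV = PMT₁ / (r − g) = 107,100 / (r − 0.0256) = CHF 1,128,556.38.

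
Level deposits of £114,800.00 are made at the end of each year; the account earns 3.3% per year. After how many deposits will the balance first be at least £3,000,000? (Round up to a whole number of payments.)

Periodic rate r = 0.033 per year.
Ordinary annuity FV: 3,000,000 = 114,800 × [((1+r)^n − 1)/r].
(1+r)^n = 1 + 3,000,000 × r / 114,800, so n = ln(1 + 3,000,000·r/114,800) / ln(1+r) = 19.15.
Round up to a whole number of payments: n = 20.

20 payments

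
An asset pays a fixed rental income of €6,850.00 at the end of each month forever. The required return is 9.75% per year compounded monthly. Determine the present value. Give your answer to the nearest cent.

€843,076.92

Periodic rate r = 0.0975/12 per month.
Level perpetuity: PV = PMT / r = 6,850 / (0.0975/12) = €843,076.92.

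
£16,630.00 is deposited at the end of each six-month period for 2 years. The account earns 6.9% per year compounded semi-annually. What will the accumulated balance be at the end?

£70,042.27

This is an ordinary annuity: 4 deposits of £16,630.00 at the end of each six-month period.
Periodic rate r = 0.069/2 per half-year; n is counted in half-years.
FV = PMT × [((1+r)^n − 1)/r] = 16,630 × [(1+r)^4 − 1] / r = £70,042.27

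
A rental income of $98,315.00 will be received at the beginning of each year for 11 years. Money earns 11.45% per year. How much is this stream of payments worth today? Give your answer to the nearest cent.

$666,549.95

This is an annuity due: 11 payments of $98,315.00 at the beginning of each year.
Periodic rate r = 0.1145 per year.
PV = PMT × [(1 − (1+r)^−n)/r] × (1+r) = 98,315 × [1 − (1+r)^−11] / r × (1+r) = $666,549.95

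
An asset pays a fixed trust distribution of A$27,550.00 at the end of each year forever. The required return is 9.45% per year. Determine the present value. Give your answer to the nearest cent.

Periodic rate r = 0.0945 per year.
Level perpetuity: PV = PMT / r = 27,550 / (0.0945) = A$291,534.39.

A$291,534.39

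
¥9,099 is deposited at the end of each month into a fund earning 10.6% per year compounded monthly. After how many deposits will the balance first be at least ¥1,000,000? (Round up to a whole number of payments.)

Periodic rate r = 0.106/12 per month; n is counted in months.
Ordinary annuity FV: 1,000,000 = 9,099 × [((1+r)^n − 1)/r].
(1+r)^n = 1 + 1,000,000 × r / 9,099, so n = ln(1 + 1,000,000·r/9,099) / ln(1+r) = 77.14.
Round up to a whole number of payments: n = 78.

78 payments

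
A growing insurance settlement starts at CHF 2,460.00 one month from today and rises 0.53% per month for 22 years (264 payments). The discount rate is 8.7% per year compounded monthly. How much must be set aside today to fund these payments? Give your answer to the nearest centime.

CHF 505,193.69

Periodic rate r = 0.087/12 per month; n is counted in months.
Growing ordinary annuity: PV = PMT₁ × [1 − ((1+g)/(1+r))^n] / (r − g) = 2,460 × [1 − ((1+0.0053)/(1+r))^264] / (r − 0.0053) = CHF 505,193.69.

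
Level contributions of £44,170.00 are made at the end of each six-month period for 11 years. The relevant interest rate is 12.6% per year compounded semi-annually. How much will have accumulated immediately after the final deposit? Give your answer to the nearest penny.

£1,987,442.30

This is an ordinary annuity: 22 deposits of £44,170.00 at the end of each six-month period.
Periodic rate r = 0.126/2 per half-year; n is counted in half-years.
FV = PMT × [((1+r)^n − 1)/r] = 44,170 × [(1+r)^22 − 1] / r = £1,987,442.30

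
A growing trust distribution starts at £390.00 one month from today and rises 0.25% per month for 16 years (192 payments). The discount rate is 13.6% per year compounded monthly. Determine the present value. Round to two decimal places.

£35,958.16

Periodic rate r = 0.136/12 per month; n is counted in months.
Growing ordinary annuity: PV = PMT₁ × [1 − ((1+g)/(1+r))^n] / (r − g) = 390 × [1 − ((1+0.0025)/(1+r))^192] / (r − 0.0025) = £35,958.16.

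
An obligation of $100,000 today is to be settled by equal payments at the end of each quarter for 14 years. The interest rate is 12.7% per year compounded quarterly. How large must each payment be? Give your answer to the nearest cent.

$3,842.48

Level ordinary annuity; solve PV = PMT × [(1 − (1+r)^−n)/r] for PMT.
Periodic rate r = 0.127/4 per quarter; n is counted in quarters.
With n = 56: PMT = 100,000 / ([(1 − (1+r)^−n)/r]) = $3,842.48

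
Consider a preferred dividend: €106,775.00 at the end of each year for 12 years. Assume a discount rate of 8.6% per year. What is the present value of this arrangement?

€780,238.14

This is an ordinary annuity: 12 payments of €106,775.00 at the end of each year.
Periodic rate r = 0.086 per year.
PV = PMT × [(1 − (1+r)^−n)/r] = 106,775 × [1 − (1+r)^−12] / r = €780,238.14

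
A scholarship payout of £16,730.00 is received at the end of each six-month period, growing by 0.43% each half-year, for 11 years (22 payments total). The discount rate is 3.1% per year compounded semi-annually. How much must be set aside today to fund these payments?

£323,400.19

Periodic rate r = 0.031/2 per half-year; n is counted in half-years.
Growing ordinary annuity: PV = PMT₁ × [1 − ((1+g)/(1+r))^n] / (r − g) = 16,730 × [1 − ((1+0.0043)/(1+r))^22] / (r − 0.0043) = £323,400.19.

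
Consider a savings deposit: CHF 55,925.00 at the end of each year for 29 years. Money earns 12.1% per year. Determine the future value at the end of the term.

CHF 12,225,524.13

This is an ordinary annuity: 29 deposits of CHF 55,925.00 at the end of each year.
Periodic rate r = 0.121 per year.
FV = PMT × [((1+r)^n − 1)/r] = 55,925 × [(1+r)^29 − 1] / r = CHF 12,225,524.13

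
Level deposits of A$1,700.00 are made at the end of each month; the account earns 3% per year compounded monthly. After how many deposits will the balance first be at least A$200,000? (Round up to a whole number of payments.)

Periodic rate r = 0.03/12 per month; n is counted in months.
Ordinary annuity FV: 200,000 = 1,700 × [((1+r)^n − 1)/r].
(1+r)^n = 1 + 200,000 × r / 1,700, so n = ln(1 + 200,000·r/1,700) / ln(1+r) = 103.26.
Round up to a whole number of payments: n = 104.

104 payments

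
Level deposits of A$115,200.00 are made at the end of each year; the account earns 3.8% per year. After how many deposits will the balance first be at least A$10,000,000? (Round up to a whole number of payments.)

40 payments

Periodic rate r = 0.038 per year.
Ordinary annuity FV: 10,000,000 = 115,200 × [((1+r)^n − 1)/r].
(1+r)^n = 1 + 10,000,000 × r / 115,200, so n = ln(1 + 10,000,000·r/115,200) / ln(1+r) = 39.10.
Round up to a whole number of payments: n = 40.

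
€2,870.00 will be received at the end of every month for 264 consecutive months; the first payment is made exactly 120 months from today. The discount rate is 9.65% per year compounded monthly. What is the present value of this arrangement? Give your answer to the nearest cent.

€120,986.54

Ordinary annuity of 264 payments, first payment at period 120.
Periodic rate r = 0.0965/12 per month; n is counted in months.
The ordinary-annuity PV formula values the stream one period before the first payment (period 119); discount that back 119 periods:
PV₀ = 2,870 × [1 − (1+r)^−264] / r × (1+r)^−119 = €120,986.54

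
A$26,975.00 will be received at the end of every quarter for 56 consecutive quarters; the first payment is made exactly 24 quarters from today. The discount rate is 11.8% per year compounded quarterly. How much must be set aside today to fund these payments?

A$376,553.20

Ordinary annuity of 56 payments, first payment at period 24.
Periodic rate r = 0.118/4 per quarter; n is counted in quarters.
The ordinary-annuity PV formula values the stream one period before the first payment (period 23); discount that back 23 periods:
PV₀ = 26,975 × [1 − (1+r)^−56] / r × (1+r)^−23 = A$376,553.20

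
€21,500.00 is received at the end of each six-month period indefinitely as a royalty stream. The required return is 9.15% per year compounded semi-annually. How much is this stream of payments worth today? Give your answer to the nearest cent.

Periodic rate r = 0.0915/2 per half-year.
Level perpetuity: PV = PMT / r = 21,500 / (0.0915/2) = €469,945.36.

€469,945.36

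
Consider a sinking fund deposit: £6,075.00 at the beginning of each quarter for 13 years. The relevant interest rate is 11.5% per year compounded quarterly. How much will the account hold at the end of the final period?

This is an annuity due: 52 deposits of £6,075.00 at the beginning of each quarter.
Periodic rate r = 0.115/4 per quarter; n is counted in quarters.
FV = PMT × [((1+r)^n − 1)/r] × (1+r) = 6,075 × [(1+r)^52 − 1] / r × (1+r) = £731,760.90

£731,760.90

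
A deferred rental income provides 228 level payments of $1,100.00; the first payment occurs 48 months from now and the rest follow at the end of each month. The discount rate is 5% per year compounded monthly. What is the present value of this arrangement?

Ordinary annuity of 228 payments, first payment at period 48.
Periodic rate r = 0.05/12 per month; n is counted in months.
The ordinary-annuity PV formula values the stream one period before the first payment (period 47); discount that back 47 periods:
PV₀ = 1,100 × [1 − (1+r)^−228] / r × (1+r)^−47 = $132,994.53

$132,994.53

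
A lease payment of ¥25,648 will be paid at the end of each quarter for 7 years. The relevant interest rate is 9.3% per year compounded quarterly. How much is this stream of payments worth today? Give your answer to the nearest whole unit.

¥523,522

This is an ordinary annuity: 28 payments of ¥25,648 at the end of each quarter.
Periodic rate r = 0.093/4 per quarter; n is counted in quarters.
PV = PMT × [(1 − (1+r)^−n)/r] = 25,648 × [1 − (1+r)^−28] / r = ¥523,522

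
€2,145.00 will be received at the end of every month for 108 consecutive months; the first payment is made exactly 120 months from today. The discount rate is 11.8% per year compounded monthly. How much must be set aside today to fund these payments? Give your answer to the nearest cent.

€44,417.21

Ordinary annuity of 108 payments, first payment at period 120.
Periodic rate r = 0.118/12 per month; n is counted in months.
The ordinary-annuity PV formula values the stream one period before the first payment (period 119); discount that back 119 periods:
PV₀ = 2,145 × [1 − (1+r)^−108] / r × (1+r)^−119 = €44,417.21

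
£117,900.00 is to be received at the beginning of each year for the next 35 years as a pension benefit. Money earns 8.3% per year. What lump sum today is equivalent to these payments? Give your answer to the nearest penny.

£1,443,961.02

This is an annuity due: 35 payments of £117,900.00 at the beginning of each year.
Periodic rate r = 0.083 per year.
PV = PMT × [(1 − (1+r)^−n)/r] × (1+r) = 117,900 × [1 − (1+r)^−35] / r × (1+r) = £1,443,961.02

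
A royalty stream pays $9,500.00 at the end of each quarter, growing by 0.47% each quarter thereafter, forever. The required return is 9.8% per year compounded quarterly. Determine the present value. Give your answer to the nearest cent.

$479,797.98

Periodic rate r = 0.098/4 per quarter.
Growing perpetuity (Gordon): PV = PMT₁ / (r − g) = 9,500 / (r − 0.0047) = $479,797.98.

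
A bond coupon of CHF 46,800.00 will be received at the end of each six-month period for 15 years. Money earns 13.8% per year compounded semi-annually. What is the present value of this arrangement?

This is an ordinary annuity: 30 payments of CHF 46,800.00 at the end of each six-month period.
Periodic rate r = 0.138/2 per half-year; n is counted in half-years.
PV = PMT × [(1 − (1+r)^−n)/r] = 46,800 × [1 − (1+r)^−30] / r = CHF 586,624.98

CHF 586,624.98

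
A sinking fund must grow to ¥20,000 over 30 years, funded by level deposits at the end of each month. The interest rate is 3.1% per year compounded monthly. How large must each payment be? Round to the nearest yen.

¥34

Level ordinary annuity; solve FV = PMT × [((1+r)^n − 1)/r] for PMT.
Periodic rate r = 0.031/12 per month; n is counted in months.
With n = 360: PMT = 20,000 / ([((1+r)^n − 1)/r]) = ¥34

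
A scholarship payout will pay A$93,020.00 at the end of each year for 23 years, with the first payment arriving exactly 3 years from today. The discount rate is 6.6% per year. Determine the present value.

Ordinary annuity of 23 payments, first payment at period 3.
Periodic rate r = 0.066 per year.
The ordinary-annuity PV formula values the stream one period before the first payment (period 2); discount that back 2 periods:
PV₀ = 93,020 × [1 − (1+r)^−23] / r × (1+r)^−2 = A$955,106.02

A$955,106.02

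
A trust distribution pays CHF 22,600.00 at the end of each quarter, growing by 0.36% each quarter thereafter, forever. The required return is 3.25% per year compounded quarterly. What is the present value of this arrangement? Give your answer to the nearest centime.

CHF 4,994,475.14

Periodic rate r = 0.0325/4 per quarter.
Growing perpetuity (Gordon): PV = PMT₁ / (r − g) = 22,600 / (r − 0.0036) = CHF 4,994,475.14.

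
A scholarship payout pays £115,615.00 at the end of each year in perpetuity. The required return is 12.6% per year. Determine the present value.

£917,579.37

Periodic rate r = 0.126 per year.
Level perpetuity: PV = PMT / r = 115,615 / (0.126) = £917,579.37.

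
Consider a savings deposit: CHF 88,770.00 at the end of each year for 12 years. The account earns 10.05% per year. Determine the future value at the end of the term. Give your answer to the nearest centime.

CHF 1,903,997.20

This is an ordinary annuity: 12 deposits of CHF 88,770.00 at the end of each year.
Periodic rate r = 0.1005 per year.
FV = PMT × [((1+r)^n − 1)/r] = 88,770 × [(1+r)^12 − 1] / r = CHF 1,903,997.20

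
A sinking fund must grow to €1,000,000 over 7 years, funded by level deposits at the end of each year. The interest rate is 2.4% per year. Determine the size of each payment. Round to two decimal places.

Level ordinary annuity; solve FV = PMT × [((1+r)^n − 1)/r] for PMT.
Periodic rate r = 0.024 per year.
With n = 7: PMT = 1,000,000 / ([((1+r)^n − 1)/r]) = €132,896.53

€132,896.53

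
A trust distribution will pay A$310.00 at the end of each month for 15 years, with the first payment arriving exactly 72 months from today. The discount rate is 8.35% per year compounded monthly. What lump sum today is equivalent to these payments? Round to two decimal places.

A$19,413.78

Ordinary annuity of 180 payments, first payment at period 72.
Periodic rate r = 0.0835/12 per month; n is counted in months.
The ordinary-annuity PV formula values the stream one period before the first payment (period 71); discount that back 71 periods:
PV₀ = 310 × [1 − (1+r)^−180] / r × (1+r)^−71 = A$19,413.78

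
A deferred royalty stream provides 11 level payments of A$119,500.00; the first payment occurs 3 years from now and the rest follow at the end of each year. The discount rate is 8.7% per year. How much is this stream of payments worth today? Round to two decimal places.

Ordinary annuity of 11 payments, first payment at period 3.
Periodic rate r = 0.087 per year.
The ordinary-annuity PV formula values the stream one period before the first payment (period 2); discount that back 2 periods:
PV₀ = 119,500 × [1 − (1+r)^−11] / r × (1+r)^−2 = A$698,120.45

A$698,120.45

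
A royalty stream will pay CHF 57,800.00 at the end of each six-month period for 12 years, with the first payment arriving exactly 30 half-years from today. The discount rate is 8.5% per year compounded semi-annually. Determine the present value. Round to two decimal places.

CHF 256,956.63

Ordinary annuity of 24 payments, first payment at period 30.
Periodic rate r = 0.085/2 per half-year; n is counted in half-years.
The ordinary-annuity PV formula values the stream one period before the first payment (period 29); discount that back 29 periods:
PV₀ = 57,800 × [1 − (1+r)^−24] / r × (1+r)^−29 = CHF 256,956.63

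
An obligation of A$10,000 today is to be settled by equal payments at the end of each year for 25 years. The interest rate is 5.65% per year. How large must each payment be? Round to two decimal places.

Level ordinary annuity; solve PV = PMT × [(1 − (1+r)^−n)/r] for PMT.
Periodic rate r = 0.0565 per year.
With n = 25: PMT = 10,000 / ([(1 − (1+r)^−n)/r]) = A$756.44

A$756.44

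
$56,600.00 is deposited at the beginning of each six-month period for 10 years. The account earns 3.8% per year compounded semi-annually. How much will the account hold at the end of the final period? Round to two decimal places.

$1,387,490.87

This is an annuity due: 20 deposits of $56,600.00 at the beginning of each six-month period.
Periodic rate r = 0.038/2 per half-year; n is counted in half-years.
FV = PMT × [((1+r)^n − 1)/r] × (1+r) = 56,600 × [(1+r)^20 − 1] / r × (1+r) = $1,387,490.87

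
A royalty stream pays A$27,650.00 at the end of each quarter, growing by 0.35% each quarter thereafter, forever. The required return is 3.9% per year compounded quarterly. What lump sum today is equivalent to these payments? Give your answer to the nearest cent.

Periodic rate r = 0.039/4 per quarter.
Growing perpetuity (Gordon): PV = PMT₁ / (r − g) = 27,650 / (r − 0.0035) = A$4,424,000.00.

A$4,424,000.00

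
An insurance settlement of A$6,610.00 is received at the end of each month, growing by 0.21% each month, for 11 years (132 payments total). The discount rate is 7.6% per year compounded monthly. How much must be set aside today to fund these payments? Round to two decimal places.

A$666,353.72

Periodic rate r = 0.076/12 per month; n is counted in months.
Growing ordinary annuity: PV = PMT₁ × [1 − ((1+g)/(1+r))^n] / (r − g) = 6,610 × [1 − ((1+0.0021)/(1+r))^132] / (r − 0.0021) = A$666,353.72.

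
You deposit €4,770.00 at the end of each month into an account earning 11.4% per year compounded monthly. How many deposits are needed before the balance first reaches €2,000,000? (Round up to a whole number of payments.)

Periodic rate r = 0.114/12 per month; n is counted in months.
Ordinary annuity FV: 2,000,000 = 4,770 × [((1+r)^n − 1)/r].
(1+r)^n = 1 + 2,000,000 × r / 4,770, so n = ln(1 + 2,000,000·r/4,770) / ln(1+r) = 169.86.
Round up to a whole number of payments: n = 170.

170 payments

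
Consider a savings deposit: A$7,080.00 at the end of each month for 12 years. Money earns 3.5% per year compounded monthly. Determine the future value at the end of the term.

This is an ordinary annuity: 144 deposits of A$7,080.00 at the end of each month.
Periodic rate r = 0.035/12 per month; n is counted in months.
FV = PMT × [((1+r)^n − 1)/r] = 7,080 × [(1+r)^144 − 1] / r = A$1,264,766.62

A$1,264,766.62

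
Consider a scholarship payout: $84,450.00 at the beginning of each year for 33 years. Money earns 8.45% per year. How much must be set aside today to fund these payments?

$1,009,316.95

This is an annuity due: 33 payments of $84,450.00 at the beginning of each year.
Periodic rate r = 0.0845 per year.
PV = PMT × [(1 − (1+r)^−n)/r] × (1+r) = 84,450 × [1 − (1+r)^−33] / r × (1+r) = $1,009,316.95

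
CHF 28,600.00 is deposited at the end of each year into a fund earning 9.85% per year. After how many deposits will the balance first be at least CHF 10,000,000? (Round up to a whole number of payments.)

Periodic rate r = 0.0985 per year.
Ordinary annuity FV: 10,000,000 = 28,600 × [((1+r)^n − 1)/r].
(1+r)^n = 1 + 10,000,000 × r / 28,600, so n = ln(1 + 10,000,000·r/28,600) / ln(1+r) = 37.98.
Round up to a whole number of payments: n = 38.

38 payments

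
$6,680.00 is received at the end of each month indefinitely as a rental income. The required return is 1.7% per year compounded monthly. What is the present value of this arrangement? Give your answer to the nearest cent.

$4,715,294.12

Periodic rate r = 0.017/12 per month.
Level perpetuity: PV = PMT / r = 6,680 / (0.017/12) = $4,715,294.12.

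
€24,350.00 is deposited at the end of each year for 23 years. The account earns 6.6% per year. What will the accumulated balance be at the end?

€1,235,675.20

This is an ordinary annuity: 23 deposits of €24,350.00 at the end of each year.
Periodic rate r = 0.066 per year.
FV = PMT × [((1+r)^n − 1)/r] = 24,350 × [(1+r)^23 − 1] / r = €1,235,675.20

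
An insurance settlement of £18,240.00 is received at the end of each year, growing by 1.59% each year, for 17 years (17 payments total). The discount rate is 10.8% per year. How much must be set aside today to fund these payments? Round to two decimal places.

£152,750.05

Periodic rate r = 0.108 per year.
Growing ordinary annuity: PV = PMT₁ × [1 − ((1+g)/(1+r))^n] / (r − g) = 18,240 × [1 − ((1+0.0159)/(1+r))^17] / (r − 0.0159) = £152,750.05.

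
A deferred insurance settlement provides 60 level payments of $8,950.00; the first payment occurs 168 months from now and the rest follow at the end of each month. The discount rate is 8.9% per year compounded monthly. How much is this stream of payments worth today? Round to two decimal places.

$125,811.69

Ordinary annuity of 60 payments, first payment at period 168.
Periodic rate r = 0.089/12 per month; n is counted in months.
The ordinary-annuity PV formula values the stream one period before the first payment (period 167); discount that back 167 periods:
PV₀ = 8,950 × [1 − (1+r)^−60] / r × (1+r)^−167 = $125,811.69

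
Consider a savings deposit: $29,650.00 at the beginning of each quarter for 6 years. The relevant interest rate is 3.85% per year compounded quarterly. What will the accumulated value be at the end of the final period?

This is an annuity due: 24 deposits of $29,650.00 at the beginning of each quarter.
Periodic rate r = 0.0385/4 per quarter; n is counted in quarters.
FV = PMT × [((1+r)^n − 1)/r] × (1+r) = 29,650 × [(1+r)^24 − 1] / r × (1+r) = $803,880.41

$803,880.41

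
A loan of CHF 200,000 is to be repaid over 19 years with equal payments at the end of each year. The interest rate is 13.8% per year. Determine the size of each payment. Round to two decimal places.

Level ordinary annuity; solve PV = PMT × [(1 − (1+r)^−n)/r] for PMT.
Periodic rate r = 0.138 per year.
With n = 19: PMT = 200,000 / ([(1 − (1+r)^−n)/r]) = CHF 30,189.09

CHF 30,189.09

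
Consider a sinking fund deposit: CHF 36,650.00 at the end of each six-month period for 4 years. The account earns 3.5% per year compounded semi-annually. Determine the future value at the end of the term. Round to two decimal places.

This is an ordinary annuity: 8 deposits of CHF 36,650.00 at the end of each six-month period.
Periodic rate r = 0.035/2 per half-year; n is counted in half-years.
FV = PMT × [((1+r)^n − 1)/r] = 36,650 × [(1+r)^8 − 1] / r = CHF 311,800.99

CHF 311,800.99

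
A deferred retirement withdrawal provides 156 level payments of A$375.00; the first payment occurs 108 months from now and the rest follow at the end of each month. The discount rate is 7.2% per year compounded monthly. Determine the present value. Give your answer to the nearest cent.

Ordinary annuity of 156 payments, first payment at period 108.
Periodic rate r = 0.072/12 per month; n is counted in months.
The ordinary-annuity PV formula values the stream one period before the first payment (period 107); discount that back 107 periods:
PV₀ = 375 × [1 − (1+r)^−156] / r × (1+r)^−107 = A$19,992.90

A$19,992.90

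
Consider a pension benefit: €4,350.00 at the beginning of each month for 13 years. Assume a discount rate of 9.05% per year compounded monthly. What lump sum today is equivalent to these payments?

This is an annuity due: 156 payments of €4,350.00 at the beginning of each month.
Periodic rate r = 0.0905/12 per month; n is counted in months.
PV = PMT × [(1 − (1+r)^−n)/r] × (1+r) = 4,350 × [1 − (1+r)^−156] / r × (1+r) = €401,153.02

€401,153.02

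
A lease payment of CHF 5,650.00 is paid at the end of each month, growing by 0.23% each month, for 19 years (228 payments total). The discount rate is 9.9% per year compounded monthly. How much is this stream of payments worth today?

Periodic rate r = 0.099/12 per month; n is counted in months.
Growing ordinary annuity: PV = PMT₁ × [1 − ((1+g)/(1+r))^n] / (r − g) = 5,650 × [1 − ((1+0.0023)/(1+r))^228] / (r − 0.0023) = CHF 703,283.80.

CHF 703,283.80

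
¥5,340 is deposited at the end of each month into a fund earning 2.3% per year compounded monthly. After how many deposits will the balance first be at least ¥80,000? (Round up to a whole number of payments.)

15 payments

Periodic rate r = 0.023/12 per month; n is counted in months.
Ordinary annuity FV: 80,000 = 5,340 × [((1+r)^n − 1)/r].
(1+r)^n = 1 + 80,000 × r / 5,340, so n = ln(1 + 80,000·r/5,340) / ln(1+r) = 14.78.
Round up to a whole number of payments: n = 15.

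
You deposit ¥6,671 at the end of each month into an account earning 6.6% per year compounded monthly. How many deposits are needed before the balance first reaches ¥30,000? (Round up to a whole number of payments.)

Periodic rate r = 0.066/12 per month; n is counted in months.
Ordinary annuity FV: 30,000 = 6,671 × [((1+r)^n − 1)/r].
(1+r)^n = 1 + 30,000 × r / 6,671, so n = ln(1 + 30,000·r/6,671) / ln(1+r) = 4.45.
Round up to a whole number of payments: n = 5.

5 payments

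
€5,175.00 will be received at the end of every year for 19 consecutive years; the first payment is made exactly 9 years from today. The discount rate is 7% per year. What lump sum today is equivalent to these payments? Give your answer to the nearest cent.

Ordinary annuity of 19 payments, first payment at period 9.
Periodic rate r = 0.07 per year.
The ordinary-annuity PV formula values the stream one period before the first payment (period 8); discount that back 8 periods:
PV₀ = 5,175 × [1 − (1+r)^−19] / r × (1+r)^−8 = €31,129.75

€31,129.75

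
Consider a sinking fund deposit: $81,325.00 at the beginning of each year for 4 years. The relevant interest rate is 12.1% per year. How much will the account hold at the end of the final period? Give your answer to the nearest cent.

This is an annuity due: 4 deposits of $81,325.00 at the beginning of each year.
Periodic rate r = 0.121 per year.
FV = PMT × [((1+r)^n − 1)/r] × (1+r) = 81,325 × [(1+r)^4 − 1] / r × (1+r) = $436,347.84

$436,347.84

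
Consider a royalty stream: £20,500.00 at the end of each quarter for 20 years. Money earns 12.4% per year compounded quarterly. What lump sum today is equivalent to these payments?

£603,786.20

This is an ordinary annuity: 80 payments of £20,500.00 at the end of each quarter.
Periodic rate r = 0.124/4 per quarter; n is counted in quarters.
PV = PMT × [(1 − (1+r)^−n)/r] = 20,500 × [1 − (1+r)^−80] / r = £603,786.20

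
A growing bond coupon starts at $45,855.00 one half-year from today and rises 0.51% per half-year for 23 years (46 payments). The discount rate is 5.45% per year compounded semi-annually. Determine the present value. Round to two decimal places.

Periodic rate r = 0.0545/2 per half-year; n is counted in half-years.
Growing ordinary annuity: PV = PMT₁ × [1 − ((1+g)/(1+r))^n] / (r − g) = 45,855 × [1 − ((1+0.0051)/(1+r))^46] / (r − 0.0051) = $1,310,687.68.

$1,310,687.68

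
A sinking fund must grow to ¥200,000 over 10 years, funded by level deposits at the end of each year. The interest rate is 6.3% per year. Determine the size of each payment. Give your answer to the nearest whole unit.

Level ordinary annuity; solve FV = PMT × [((1+r)^n − 1)/r] for PMT.
Periodic rate r = 0.063 per year.
With n = 10: PMT = 200,000 / ([((1+r)^n − 1)/r]) = ¥14,961

¥14,961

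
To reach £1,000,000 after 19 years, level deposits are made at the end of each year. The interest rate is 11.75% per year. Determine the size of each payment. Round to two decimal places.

£16,196.32

Level ordinary annuity; solve FV = PMT × [((1+r)^n − 1)/r] for PMT.
Periodic rate r = 0.1175 per year.
With n = 19: PMT = 1,000,000 / ([((1+r)^n − 1)/r]) = £16,196.32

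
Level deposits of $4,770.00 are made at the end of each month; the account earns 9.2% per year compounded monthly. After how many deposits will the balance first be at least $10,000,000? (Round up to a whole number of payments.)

Periodic rate r = 0.092/12 per month; n is counted in months.
Ordinary annuity FV: 10,000,000 = 4,770 × [((1+r)^n − 1)/r].
(1+r)^n = 1 + 10,000,000 × r / 4,770, so n = ln(1 + 10,000,000·r/4,770) / ln(1+r) = 371.52.
Round up to a whole number of payments: n = 372.

372 payments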